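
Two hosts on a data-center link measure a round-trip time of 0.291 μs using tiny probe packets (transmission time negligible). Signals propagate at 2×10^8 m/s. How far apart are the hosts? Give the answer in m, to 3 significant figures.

29.1 m

One-way propagation = RTT/2 = 0.1455 μs.
d = s × t = 200000000 × 1.455e-07 = 29.1 m.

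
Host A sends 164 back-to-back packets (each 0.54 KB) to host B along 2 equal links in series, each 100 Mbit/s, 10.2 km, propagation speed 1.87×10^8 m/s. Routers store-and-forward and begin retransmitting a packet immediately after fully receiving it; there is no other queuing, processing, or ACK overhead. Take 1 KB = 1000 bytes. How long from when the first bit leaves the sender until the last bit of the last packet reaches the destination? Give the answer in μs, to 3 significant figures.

Per-hop transmission t_tx = L/R = 4320/100000000 = 43.2 μs.
Per-hop propagation t_prop = 10200/187000000 = 54.5455 μs.
Pipeline fill: first packet needs 2·t_tx to clear all hops; remaining 163 packets each add one t_tx.
Total = (2+164-1)·t_tx + 2·t_prop = 165·43.2 + 2·54.5455 = 7240 μs.

7240 μs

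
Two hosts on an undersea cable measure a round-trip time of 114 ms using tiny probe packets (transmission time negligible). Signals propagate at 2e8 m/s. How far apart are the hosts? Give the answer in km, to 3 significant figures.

11400 km

One-way propagation = RTT/2 = 57 ms.
d = s × t = 200000000 × 0.057 = 11400 km.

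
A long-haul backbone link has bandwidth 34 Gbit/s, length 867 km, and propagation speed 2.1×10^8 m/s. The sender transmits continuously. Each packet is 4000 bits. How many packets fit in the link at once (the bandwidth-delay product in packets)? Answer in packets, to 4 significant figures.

Propagation delay = 867000 / 210000000 = 0.00412857 s.
BDP = R × t_prop = 34000000000 × 0.00412857 = 140371000 bits.
In packets of 4000 bits: 35090 packets.

35090 packets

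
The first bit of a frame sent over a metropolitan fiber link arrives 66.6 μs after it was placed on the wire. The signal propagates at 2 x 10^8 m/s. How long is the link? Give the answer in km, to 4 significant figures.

13.32 km

d = s × t_prop = 200000000 × 6.66e-05 = 13.32 km.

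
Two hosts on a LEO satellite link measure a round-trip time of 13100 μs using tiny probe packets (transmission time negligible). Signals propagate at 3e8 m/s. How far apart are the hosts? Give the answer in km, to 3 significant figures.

1970 km

One-way propagation = RTT/2 = 6550 μs.
d = s × t = 300000000 × 0.00655 = 1970 km.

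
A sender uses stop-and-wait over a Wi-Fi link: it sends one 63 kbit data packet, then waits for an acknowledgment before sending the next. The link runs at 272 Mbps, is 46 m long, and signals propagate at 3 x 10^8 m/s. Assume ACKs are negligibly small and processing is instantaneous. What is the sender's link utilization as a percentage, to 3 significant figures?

t_tx = L/R = 63000/272000000 = 0.000231618 s.
t_prop = 46/300000000 = 1.53333e-07 s; RTT = 3.06667e-07 s.
Cycle = t_tx + RTT = 0.000231924 s.
Utilization = t_tx / cycle = 0.000231618/0.000231924 = 99.9 %.

99.9 %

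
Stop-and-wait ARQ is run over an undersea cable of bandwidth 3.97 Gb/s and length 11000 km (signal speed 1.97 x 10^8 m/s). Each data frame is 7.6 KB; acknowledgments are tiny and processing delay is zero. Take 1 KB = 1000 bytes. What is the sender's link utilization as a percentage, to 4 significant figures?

t_tx = L/R = 60800/3970000000 = 1.53149e-05 s.
t_prop = 11000000/197000000 = 0.0558376 s; RTT = 0.111675 s.
Cycle = t_tx + RTT = 0.11169 s.
Utilization = t_tx / cycle = 1.53149e-05/0.11169 = 0.01371 %.

0.01371 %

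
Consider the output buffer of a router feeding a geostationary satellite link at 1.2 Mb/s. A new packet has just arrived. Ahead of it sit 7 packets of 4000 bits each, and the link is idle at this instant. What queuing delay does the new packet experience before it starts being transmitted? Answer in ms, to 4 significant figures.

Each queued packet: L/R = 4000/1200000 = 3.33333 ms.
7 queued → 23.3333 ms.
Queuing delay = 23.33 ms.

23.33 ms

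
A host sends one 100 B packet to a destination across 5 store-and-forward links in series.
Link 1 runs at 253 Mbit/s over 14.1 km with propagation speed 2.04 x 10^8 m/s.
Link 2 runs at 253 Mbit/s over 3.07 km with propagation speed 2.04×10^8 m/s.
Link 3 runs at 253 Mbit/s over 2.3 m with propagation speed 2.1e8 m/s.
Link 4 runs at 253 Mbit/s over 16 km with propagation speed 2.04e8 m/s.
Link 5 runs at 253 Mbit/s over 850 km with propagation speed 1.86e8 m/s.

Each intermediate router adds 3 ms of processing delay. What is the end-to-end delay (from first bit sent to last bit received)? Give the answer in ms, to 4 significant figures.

16.75 ms

L = 100 × 8 = 800 bits.
Transmission delay per hop = L/R = 800/253000000 = 0.00316206 ms; 5 hops → 0.0158103 ms.
Propagation delays (d/s per hop): 0.0691176, 0.015049, 1.09524e-05, 0.0784314, 4.56989 ms; sum = 4.7325 ms.
Processing at 4 router(s): 4 × 3 ms = 12 ms.
End-to-end = 16.75 ms.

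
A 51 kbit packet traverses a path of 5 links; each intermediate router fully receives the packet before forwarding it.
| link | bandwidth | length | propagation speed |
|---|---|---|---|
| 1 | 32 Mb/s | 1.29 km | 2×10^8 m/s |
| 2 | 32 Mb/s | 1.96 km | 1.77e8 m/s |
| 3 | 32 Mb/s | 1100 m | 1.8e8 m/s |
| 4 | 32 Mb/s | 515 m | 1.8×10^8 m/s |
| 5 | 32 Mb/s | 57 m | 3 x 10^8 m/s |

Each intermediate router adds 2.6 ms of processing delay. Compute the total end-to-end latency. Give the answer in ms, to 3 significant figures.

L = 51000 bits.
Transmission delay per hop = L/R = 51000/32000000 = 1.59375 ms; 5 hops → 7.96875 ms.
Propagation delays (d/s per hop): 0.00645, 0.0110734, 0.00611111, 0.00286111, 0.00019 ms; sum = 0.0266857 ms.
Processing at 4 router(s): 4 × 2.6 ms = 10.4 ms.
End-to-end = 18.4 ms.

18.4 ms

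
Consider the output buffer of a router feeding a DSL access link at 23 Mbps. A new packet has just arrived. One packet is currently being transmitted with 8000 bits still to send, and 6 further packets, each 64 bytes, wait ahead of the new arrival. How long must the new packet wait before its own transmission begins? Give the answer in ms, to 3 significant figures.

0.481 ms

Each queued packet: L/R = 512/23000000 = 0.0222609 ms.
6 queued → 0.133565 ms.
Plus remaining 8000 bits of current packet: 0.347826 ms.
Queuing delay = 0.481 ms.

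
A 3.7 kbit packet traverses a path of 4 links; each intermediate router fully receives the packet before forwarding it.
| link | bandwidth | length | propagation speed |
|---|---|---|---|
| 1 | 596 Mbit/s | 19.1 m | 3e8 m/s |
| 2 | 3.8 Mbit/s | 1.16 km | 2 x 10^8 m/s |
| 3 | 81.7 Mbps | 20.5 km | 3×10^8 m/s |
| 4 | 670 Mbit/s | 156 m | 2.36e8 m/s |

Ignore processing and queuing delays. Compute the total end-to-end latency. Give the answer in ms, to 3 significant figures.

L = 3700 bits.
Transmission delays (L/R per hop): 0.00620805, 0.973684, 0.0452876, 0.00552239 ms; sum = 1.0307 ms.
Propagation delays (d/s per hop): 6.36667e-05, 0.0058, 0.0683333, 0.000661017 ms; sum = 0.074858 ms.
End-to-end = 1.11 ms.

1.11 ms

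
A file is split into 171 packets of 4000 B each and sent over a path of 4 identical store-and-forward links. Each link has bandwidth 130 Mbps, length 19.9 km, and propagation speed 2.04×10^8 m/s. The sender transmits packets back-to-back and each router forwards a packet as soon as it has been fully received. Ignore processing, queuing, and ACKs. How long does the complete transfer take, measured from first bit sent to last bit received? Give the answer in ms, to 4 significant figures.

Per-hop transmission t_tx = L/R = 32000/130000000 = 0.246154 ms.
Per-hop propagation t_prop = 19900/204000000 = 0.097549 ms.
Pipeline fill: first packet needs 4·t_tx to clear all hops; remaining 170 packets each add one t_tx.
Total = (4+171-1)·t_tx + 4·t_prop = 174·0.246154 + 4·0.097549 = 43.22 ms.

43.22 ms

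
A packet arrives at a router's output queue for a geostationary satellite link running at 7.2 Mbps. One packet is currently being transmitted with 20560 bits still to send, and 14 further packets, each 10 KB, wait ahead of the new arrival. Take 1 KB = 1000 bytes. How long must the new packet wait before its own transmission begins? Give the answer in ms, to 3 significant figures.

158 ms

Each queued packet: L/R = 80000/7200000 = 11.1111 ms.
14 queued → 155.556 ms.
Plus remaining 20560 bits of current packet: 2.85556 ms.
Queuing delay = 158 ms.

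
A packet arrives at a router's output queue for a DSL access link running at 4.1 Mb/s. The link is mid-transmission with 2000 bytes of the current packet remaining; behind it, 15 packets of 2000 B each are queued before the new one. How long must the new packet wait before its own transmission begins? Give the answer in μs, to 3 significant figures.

Each queued packet: L/R = 16000/4.1e+06 = 3902.44 μs.
15 queued → 58536.6 μs.
Plus remaining 16000 bits of current packet: 3902.44 μs.
Queuing delay = 62400 μs.

62400 μs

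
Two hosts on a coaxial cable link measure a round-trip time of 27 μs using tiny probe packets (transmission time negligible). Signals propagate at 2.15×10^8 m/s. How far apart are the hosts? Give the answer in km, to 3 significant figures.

One-way propagation = RTT/2 = 13.5 μs.
d = s × t = 215000000 × 1.35e-05 = 2.90 km.

2.90 km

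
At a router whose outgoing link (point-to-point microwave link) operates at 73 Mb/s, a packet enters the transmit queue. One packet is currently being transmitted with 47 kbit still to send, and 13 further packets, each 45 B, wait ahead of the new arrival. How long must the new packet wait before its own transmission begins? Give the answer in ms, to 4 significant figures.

0.7079 ms

Each queued packet: L/R = 360/73000000 = 0.00493151 ms.
13 queued → 0.0641096 ms.
Plus remaining 47000 bits of current packet: 0.643836 ms.
Queuing delay = 0.7079 ms.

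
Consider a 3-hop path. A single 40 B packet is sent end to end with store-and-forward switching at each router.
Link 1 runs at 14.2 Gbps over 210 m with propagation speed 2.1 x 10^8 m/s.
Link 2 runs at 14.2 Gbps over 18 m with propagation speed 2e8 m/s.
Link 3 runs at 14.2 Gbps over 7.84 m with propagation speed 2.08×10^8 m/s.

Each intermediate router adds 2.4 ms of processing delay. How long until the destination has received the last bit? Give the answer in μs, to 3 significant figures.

4800 μs

L = 40 × 8 = 320 bits.
Transmission delay per hop = L/R = 320/14200000000 = 0.0225352 μs; 3 hops → 0.0676056 μs.
Propagation delays (d/s per hop): 1, 0.09, 0.0376923 μs; sum = 1.12769 μs.
Processing at 2 router(s): 2 × 2.4 ms = 4800 μs.
End-to-end = 4800 μs.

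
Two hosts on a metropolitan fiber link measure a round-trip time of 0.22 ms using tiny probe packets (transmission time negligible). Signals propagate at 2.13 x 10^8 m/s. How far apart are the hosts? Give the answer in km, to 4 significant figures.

23.43 km

One-way propagation = RTT/2 = 0.11 ms.
d = s × t = 213000000 × 0.00011 = 23.43 km.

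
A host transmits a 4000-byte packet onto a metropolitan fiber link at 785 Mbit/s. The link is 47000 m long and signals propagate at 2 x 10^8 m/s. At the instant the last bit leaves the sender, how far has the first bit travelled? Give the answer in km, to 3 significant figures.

8.15 km

t_tx = L/R = 32000/785000000 = 4.07643e-05 s.
Distance = s × t_tx = 200000000 × 4.07643e-05 = 8.15 km.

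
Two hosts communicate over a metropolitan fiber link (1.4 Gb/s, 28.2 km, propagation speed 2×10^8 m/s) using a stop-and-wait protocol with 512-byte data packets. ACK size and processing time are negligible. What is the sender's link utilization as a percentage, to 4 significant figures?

1.027 %

t_tx = L/R = 4096/1400000000 = 2.92571e-06 s.
t_prop = 28200/200000000 = 0.000141 s; RTT = 0.000282 s.
Cycle = t_tx + RTT = 0.000284926 s.
Utilization = t_tx / cycle = 2.92571e-06/0.000284926 = 1.027 %.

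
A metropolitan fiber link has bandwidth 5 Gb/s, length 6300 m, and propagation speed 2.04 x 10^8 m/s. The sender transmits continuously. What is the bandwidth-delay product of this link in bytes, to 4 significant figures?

Propagation delay = 6300 / 204000000 = 3.08824e-05 s.
BDP = R × t_prop = 5000000000 × 3.08824e-05 = 154412 bits.
In bytes: 154412/8 = 19300 bytes.

19300 bytes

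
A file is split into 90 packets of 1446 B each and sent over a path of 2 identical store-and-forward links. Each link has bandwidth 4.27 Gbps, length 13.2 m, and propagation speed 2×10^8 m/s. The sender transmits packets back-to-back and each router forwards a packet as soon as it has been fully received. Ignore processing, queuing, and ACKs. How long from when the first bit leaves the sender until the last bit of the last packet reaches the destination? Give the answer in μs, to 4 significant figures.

Per-hop transmission t_tx = L/R = 11568/4.27e+09 = 2.70913 μs.
Per-hop propagation t_prop = 13.2/200000000 = 0.066 μs.
Pipeline fill: first packet needs 2·t_tx to clear all hops; remaining 89 packets each add one t_tx.
Total = (2+90-1)·t_tx + 2·t_prop = 91·2.70913 + 2·0.066 = 246.7 μs.

246.7 μs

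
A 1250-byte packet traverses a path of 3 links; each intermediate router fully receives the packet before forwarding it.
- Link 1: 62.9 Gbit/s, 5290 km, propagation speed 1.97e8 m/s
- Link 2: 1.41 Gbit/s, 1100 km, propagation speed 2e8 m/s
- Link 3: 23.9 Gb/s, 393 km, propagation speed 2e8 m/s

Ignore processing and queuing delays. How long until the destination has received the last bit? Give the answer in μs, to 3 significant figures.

34300 μs

L = 1250 × 8 = 10000 bits.
Transmission delays (L/R per hop): 0.158983, 7.0922, 0.41841 μs; sum = 7.66959 μs.
Propagation delays (d/s per hop): 26852.8, 5500, 1965 μs; sum = 34317.8 μs.
End-to-end = 34300 μs.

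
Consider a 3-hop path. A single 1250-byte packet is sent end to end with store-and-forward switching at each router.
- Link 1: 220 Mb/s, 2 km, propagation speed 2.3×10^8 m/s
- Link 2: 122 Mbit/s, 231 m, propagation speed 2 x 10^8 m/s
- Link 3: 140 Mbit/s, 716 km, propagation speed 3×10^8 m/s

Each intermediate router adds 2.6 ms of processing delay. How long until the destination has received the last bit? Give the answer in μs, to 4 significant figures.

L = 1250 × 8 = 10000 bits.
Transmission delays (L/R per hop): 45.4545, 81.9672, 71.4286 μs; sum = 198.85 μs.
Propagation delays (d/s per hop): 8.69565, 1.155, 2386.67 μs; sum = 2396.52 μs.
Processing at 2 router(s): 2 × 2.6 ms = 5200 μs.
End-to-end = 7795 μs.

7795 μs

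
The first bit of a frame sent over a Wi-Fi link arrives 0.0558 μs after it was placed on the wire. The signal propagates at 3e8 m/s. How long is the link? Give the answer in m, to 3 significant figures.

16.7 m

d = s × t_prop = 300000000 × 5.58e-08 = 16.7 m.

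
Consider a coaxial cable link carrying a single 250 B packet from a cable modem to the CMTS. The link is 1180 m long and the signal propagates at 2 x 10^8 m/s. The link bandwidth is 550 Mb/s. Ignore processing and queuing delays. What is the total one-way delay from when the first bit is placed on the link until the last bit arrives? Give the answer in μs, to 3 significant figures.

L = 250 × 8 = 2000 bits.
Transmission delay = L/R = 2000 / 550000000 = 3.63636 μs.
Propagation delay = d/s = 1180 m / 200000000 m/s = 5.9 μs.
Total = 9.54 μs.

9.54 μs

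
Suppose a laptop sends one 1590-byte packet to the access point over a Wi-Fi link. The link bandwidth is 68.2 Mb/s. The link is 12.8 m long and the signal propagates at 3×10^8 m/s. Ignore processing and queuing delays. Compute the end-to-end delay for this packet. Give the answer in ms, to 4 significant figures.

L = 1590 × 8 = 12720 bits.
Transmission delay = L/R = 12720 / 68200000 = 0.18651 ms.
Propagation delay = d/s = 12.8 m / 300000000 m/s = 4.26667e-05 ms.
Total = 0.1866 ms.

0.1866 ms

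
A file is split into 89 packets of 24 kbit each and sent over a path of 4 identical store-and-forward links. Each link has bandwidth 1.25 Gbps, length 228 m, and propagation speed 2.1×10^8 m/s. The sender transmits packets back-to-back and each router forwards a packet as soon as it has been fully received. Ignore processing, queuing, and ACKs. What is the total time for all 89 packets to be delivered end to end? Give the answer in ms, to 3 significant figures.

1.77 ms

Per-hop transmission t_tx = L/R = 24000/1250000000 = 0.0192 ms.
Per-hop propagation t_prop = 228/210000000 = 0.00108571 ms.
Pipeline fill: first packet needs 4·t_tx to clear all hops; remaining 88 packets each add one t_tx.
Total = (4+89-1)·t_tx + 4·t_prop = 92·0.0192 + 4·0.00108571 = 1.77 ms.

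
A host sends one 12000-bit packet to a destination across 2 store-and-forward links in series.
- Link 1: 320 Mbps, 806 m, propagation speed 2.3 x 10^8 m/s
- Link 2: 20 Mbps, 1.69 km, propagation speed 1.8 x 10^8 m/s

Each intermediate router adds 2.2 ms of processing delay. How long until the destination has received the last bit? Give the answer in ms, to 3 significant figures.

Transmission delays (L/R per hop): 0.0375, 0.6 ms; sum = 0.6375 ms.
Propagation delays (d/s per hop): 0.00350435, 0.00938889 ms; sum = 0.0128932 ms.
Processing at 1 router(s): 1 × 2.2 ms = 2.2 ms.
End-to-end = 2.85 ms.

2.85 ms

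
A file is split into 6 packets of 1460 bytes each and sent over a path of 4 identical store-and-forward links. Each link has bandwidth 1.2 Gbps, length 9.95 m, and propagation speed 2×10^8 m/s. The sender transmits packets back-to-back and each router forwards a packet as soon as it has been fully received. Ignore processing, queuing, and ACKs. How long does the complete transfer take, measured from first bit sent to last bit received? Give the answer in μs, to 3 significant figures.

87.8 μs

Per-hop transmission t_tx = L/R = 11680/1200000000 = 9.73333 μs.
Per-hop propagation t_prop = 9.95/200000000 = 0.04975 μs.
Pipeline fill: first packet needs 4·t_tx to clear all hops; remaining 5 packets each add one t_tx.
Total = (4+6-1)·t_tx + 4·t_prop = 9·9.73333 + 4·0.04975 = 87.8 μs.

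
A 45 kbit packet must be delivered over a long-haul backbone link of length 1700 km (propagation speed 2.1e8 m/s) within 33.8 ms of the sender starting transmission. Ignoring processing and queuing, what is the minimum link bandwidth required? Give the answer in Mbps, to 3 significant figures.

1.75 Mbps

Propagation delay = 1700000 / 210000000 = 8.09524 ms.
Transmission budget = 33.8 − 8.09524 = 25.7048 ms.
R ≥ L / t_tx = 45000 bits / 0.0257048 s = 1.75 Mbps.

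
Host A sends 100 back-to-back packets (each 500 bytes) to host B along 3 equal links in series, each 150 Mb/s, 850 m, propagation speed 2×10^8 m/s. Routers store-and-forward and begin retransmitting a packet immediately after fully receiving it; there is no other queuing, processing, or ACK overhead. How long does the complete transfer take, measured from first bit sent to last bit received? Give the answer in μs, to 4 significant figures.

Per-hop transmission t_tx = L/R = 4000/150000000 = 26.6667 μs.
Per-hop propagation t_prop = 850/200000000 = 4.25 μs.
Pipeline fill: first packet needs 3·t_tx to clear all hops; remaining 99 packets each add one t_tx.
Total = (3+100-1)·t_tx + 3·t_prop = 102·26.6667 + 3·4.25 = 2733 μs.

2733 μs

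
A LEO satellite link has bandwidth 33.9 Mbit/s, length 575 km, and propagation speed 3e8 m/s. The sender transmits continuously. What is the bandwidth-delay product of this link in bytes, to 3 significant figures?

Propagation delay = 575000 / 300000000 = 0.00191667 s.
BDP = R × t_prop = 33900000 × 0.00191667 = 64975 bits.
In bytes: 64975/8 = 8120 bytes.

8120 bytes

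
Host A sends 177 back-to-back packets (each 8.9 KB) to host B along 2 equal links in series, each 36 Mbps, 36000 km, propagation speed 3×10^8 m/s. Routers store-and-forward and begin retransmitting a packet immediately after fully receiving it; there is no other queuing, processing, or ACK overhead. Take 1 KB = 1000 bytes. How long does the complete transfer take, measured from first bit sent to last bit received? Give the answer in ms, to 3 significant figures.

592 ms

Per-hop transmission t_tx = L/R = 71200/36000000 = 1.97778 ms.
Per-hop propagation t_prop = 36000000/300000000 = 120 ms.
Pipeline fill: first packet needs 2·t_tx to clear all hops; remaining 176 packets each add one t_tx.
Total = (2+177-1)·t_tx + 2·t_prop = 178·1.97778 + 2·120 = 592 ms.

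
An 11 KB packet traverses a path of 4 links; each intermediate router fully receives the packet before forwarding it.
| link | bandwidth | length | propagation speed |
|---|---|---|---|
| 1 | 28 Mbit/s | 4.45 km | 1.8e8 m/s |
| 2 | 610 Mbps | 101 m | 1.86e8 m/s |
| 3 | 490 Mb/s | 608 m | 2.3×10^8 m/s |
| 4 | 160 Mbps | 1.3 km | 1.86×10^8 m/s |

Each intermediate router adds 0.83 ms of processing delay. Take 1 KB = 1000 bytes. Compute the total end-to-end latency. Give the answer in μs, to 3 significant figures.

L = 88000 bits.
Transmission delays (L/R per hop): 3142.86, 144.262, 179.592, 550 μs; sum = 4016.71 μs.
Propagation delays (d/s per hop): 24.7222, 0.543011, 2.64348, 6.98925 μs; sum = 34.898 μs.
Processing at 3 router(s): 3 × 0.83 ms = 2490 μs.
End-to-end = 6540 μs.

6540 μs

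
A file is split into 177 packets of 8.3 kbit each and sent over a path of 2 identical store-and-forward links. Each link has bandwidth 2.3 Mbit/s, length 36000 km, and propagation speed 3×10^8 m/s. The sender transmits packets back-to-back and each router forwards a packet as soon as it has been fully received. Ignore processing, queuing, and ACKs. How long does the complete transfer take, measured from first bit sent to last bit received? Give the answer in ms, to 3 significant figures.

Per-hop transmission t_tx = L/R = 8300/2300000 = 3.6087 ms.
Per-hop propagation t_prop = 36000000/300000000 = 120 ms.
Pipeline fill: first packet needs 2·t_tx to clear all hops; remaining 176 packets each add one t_tx.
Total = (2+177-1)·t_tx + 2·t_prop = 178·3.6087 + 2·120 = 882 ms.

882 ms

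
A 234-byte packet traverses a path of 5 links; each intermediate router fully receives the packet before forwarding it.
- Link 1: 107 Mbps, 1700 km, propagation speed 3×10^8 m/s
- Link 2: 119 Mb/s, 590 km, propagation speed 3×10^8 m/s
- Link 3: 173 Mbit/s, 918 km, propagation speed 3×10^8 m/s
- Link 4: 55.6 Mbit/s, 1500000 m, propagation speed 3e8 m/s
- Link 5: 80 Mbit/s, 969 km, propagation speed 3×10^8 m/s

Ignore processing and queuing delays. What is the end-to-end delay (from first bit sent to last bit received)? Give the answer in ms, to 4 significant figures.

19.02 ms

L = 234 × 8 = 1872 bits.
Transmission delays (L/R per hop): 0.0174953, 0.0157311, 0.0108208, 0.0336691, 0.0234 ms; sum = 0.101116 ms.
Propagation delays (d/s per hop): 5.66667, 1.96667, 3.06, 5, 3.23 ms; sum = 18.9233 ms.
End-to-end = 19.02 ms.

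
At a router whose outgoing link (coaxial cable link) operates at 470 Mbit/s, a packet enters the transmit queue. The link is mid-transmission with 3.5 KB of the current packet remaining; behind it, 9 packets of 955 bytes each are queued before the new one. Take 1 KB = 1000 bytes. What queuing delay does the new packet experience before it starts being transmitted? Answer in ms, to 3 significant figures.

Each queued packet: L/R = 7640/470000000 = 0.0162553 ms.
9 queued → 0.146298 ms.
Plus remaining 28000 bits of current packet: 0.0595745 ms.
Queuing delay = 0.206 ms.

0.206 ms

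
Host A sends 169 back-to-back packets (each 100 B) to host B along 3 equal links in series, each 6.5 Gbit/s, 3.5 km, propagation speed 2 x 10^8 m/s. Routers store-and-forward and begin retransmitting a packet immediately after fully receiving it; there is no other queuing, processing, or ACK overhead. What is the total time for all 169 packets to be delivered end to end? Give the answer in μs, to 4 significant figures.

Per-hop transmission t_tx = L/R = 800/6500000000 = 0.123077 μs.
Per-hop propagation t_prop = 3500/200000000 = 17.5 μs.
Pipeline fill: first packet needs 3·t_tx to clear all hops; remaining 168 packets each add one t_tx.
Total = (3+169-1)·t_tx + 3·t_prop = 171·0.123077 + 3·17.5 = 73.55 μs.

73.55 μs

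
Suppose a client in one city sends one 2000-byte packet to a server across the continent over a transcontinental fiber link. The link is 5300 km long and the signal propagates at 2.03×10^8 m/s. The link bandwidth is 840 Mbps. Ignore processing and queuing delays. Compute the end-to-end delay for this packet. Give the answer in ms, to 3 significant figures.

26.1 ms

L = 2000 × 8 = 16000 bits.
Transmission delay = L/R = 16000 / 840000000 = 0.0190476 ms.
Propagation delay = d/s = 5300000 m / 2.03e+08 m/s = 26.1084 ms.
Total = 26.1 ms.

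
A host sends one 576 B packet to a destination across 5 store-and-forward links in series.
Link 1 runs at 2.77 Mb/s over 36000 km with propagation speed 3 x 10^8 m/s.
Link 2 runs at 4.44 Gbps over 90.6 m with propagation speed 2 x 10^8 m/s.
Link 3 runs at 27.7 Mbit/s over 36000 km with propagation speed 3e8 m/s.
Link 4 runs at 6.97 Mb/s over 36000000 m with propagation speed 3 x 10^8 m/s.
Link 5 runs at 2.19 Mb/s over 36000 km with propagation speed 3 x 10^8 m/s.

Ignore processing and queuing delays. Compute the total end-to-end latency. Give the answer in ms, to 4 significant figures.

484.6 ms

L = 576 × 8 = 4608 bits.
Transmission delays (L/R per hop): 1.66354, 0.00103784, 0.166354, 0.661119, 2.10411 ms; sum = 4.59616 ms.
Propagation delays (d/s per hop): 120, 0.000453, 120, 120, 120 ms; sum = 480 ms.
End-to-end = 484.6 ms.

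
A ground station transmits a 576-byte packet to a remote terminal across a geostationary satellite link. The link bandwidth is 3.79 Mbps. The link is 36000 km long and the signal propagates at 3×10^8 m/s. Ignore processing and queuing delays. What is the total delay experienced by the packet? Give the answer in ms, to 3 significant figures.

L = 576 × 8 = 4608 bits.
Transmission delay = L/R = 4608 / 3790000 = 1.21583 ms.
Propagation delay = d/s = 36000000 m / 300000000 m/s = 120 ms.
Total = 121 ms.

121 ms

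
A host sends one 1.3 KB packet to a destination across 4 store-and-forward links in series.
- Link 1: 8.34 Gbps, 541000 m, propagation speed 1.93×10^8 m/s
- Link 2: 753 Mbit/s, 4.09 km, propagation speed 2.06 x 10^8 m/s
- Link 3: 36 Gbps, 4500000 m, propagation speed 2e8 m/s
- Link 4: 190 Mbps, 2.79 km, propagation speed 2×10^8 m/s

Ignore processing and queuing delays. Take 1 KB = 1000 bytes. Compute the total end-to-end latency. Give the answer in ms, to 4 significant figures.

L = 10400 bits.
Transmission delays (L/R per hop): 0.001247, 0.0138114, 0.000288889, 0.0547368 ms; sum = 0.0700842 ms.
Propagation delays (d/s per hop): 2.80311, 0.0198544, 22.5, 0.01395 ms; sum = 25.3369 ms.
End-to-end = 25.41 ms.

25.41 ms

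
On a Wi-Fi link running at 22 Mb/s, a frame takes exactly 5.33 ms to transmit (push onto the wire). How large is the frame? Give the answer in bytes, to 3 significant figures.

L = R × t_tx = 22000000 b/s × 0.00533 s = 117260 bits.
In bytes: 117260 / 8 = 14700 bytes.

14700 bytes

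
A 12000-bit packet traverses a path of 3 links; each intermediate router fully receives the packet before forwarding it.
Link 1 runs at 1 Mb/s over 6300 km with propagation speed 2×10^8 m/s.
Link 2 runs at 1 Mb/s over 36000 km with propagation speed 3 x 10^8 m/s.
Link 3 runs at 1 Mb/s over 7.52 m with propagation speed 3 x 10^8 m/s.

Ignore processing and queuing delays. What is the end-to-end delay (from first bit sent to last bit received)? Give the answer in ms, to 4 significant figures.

187.5 ms

Transmission delay per hop = L/R = 12000/1000000 = 12 ms; 3 hops → 36 ms.
Propagation delays (d/s per hop): 31.5, 120, 2.50667e-05 ms; sum = 151.5 ms.
End-to-end = 187.5 ms.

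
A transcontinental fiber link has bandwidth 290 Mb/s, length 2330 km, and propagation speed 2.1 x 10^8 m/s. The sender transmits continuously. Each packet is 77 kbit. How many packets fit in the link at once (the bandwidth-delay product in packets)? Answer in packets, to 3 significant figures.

41.8 packets

Propagation delay = 2330000 / 210000000 = 0.0110952 s.
BDP = R × t_prop = 290000000 × 0.0110952 = 3217620 bits.
In packets of 77000 bits: 41.8 packets.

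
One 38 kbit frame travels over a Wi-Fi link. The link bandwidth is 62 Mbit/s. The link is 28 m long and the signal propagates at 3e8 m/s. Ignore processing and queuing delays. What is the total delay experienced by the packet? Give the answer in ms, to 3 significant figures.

L = 38000 bits.
Transmission delay = L/R = 38000 / 62000000 = 0.612903 ms.
Propagation delay = d/s = 28 m / 300000000 m/s = 9.33333e-05 ms.
Total = 0.613 ms.

0.613 ms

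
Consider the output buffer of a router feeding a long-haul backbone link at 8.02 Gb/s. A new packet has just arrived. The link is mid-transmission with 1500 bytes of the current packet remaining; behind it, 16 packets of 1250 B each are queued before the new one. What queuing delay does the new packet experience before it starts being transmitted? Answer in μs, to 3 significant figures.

Each queued packet: L/R = 10000/8020000000 = 1.24688 μs.
16 queued → 19.9501 μs.
Plus remaining 12000 bits of current packet: 1.49626 μs.
Queuing delay = 21.4 μs.

21.4 μs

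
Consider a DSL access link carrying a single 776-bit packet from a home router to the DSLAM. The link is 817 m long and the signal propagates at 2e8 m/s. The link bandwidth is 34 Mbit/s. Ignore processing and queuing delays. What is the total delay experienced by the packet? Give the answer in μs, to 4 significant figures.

Transmission delay = L/R = 776 / 34000000 = 22.8235 μs.
Propagation delay = d/s = 817 m / 200000000 m/s = 4.085 μs.
Total = 26.91 μs.

26.91 μs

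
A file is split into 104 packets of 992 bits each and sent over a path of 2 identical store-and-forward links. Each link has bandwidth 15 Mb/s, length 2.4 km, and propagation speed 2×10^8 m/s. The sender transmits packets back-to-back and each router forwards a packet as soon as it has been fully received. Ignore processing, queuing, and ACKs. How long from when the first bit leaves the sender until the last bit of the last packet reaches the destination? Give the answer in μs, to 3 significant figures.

Per-hop transmission t_tx = L/R = 992/15000000 = 66.1333 μs.
Per-hop propagation t_prop = 2400/200000000 = 12 μs.
Pipeline fill: first packet needs 2·t_tx to clear all hops; remaining 103 packets each add one t_tx.
Total = (2+104-1)·t_tx + 2·t_prop = 105·66.1333 + 2·12 = 6970 μs.

6970 μs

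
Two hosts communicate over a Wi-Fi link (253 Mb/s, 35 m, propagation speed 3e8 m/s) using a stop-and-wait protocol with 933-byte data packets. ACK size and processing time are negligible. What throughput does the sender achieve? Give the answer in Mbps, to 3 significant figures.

251 Mbps

t_tx = L/R = 7464/253000000 = 2.9502e-05 s.
t_prop = 35/300000000 = 1.16667e-07 s; RTT = 2.33333e-07 s.
Cycle = t_tx + RTT = 2.97353e-05 s.
Throughput = L / cycle = 7464 / 2.97353e-05 = 251 Mbps.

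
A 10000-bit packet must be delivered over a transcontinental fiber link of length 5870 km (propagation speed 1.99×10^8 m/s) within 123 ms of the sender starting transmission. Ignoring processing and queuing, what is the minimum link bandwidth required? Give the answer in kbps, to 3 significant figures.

107 kbps

Propagation delay = 5870000 / 199000000 = 29.4975 ms.
Transmission budget = 123 − 29.4975 = 93.5025 ms.
R ≥ L / t_tx = 10000 bits / 0.0935025 s = 107 kbps.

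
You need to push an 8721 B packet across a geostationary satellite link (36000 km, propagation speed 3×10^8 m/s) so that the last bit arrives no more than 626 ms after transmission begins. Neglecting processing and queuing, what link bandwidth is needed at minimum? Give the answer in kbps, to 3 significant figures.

L = 69768 bits.
Propagation delay = 36000000 / 300000000 = 120 ms.
Transmission budget = 626 − 120 = 506 ms.
R ≥ L / t_tx = 69768 bits / 0.506 s = 138 kbps.

138 kbps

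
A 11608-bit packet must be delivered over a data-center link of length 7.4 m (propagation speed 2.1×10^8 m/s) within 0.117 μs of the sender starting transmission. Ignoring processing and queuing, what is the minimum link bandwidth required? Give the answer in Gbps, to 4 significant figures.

Propagation delay = 7.4 / 210000000 = 0.0352381 μs.
Transmission budget = 0.117 − 0.0352381 = 0.0817619 μs.
R ≥ L / t_tx = 11608 bits / 8.17619e-08 s = 142.0 Gbps.

142.0 Gbps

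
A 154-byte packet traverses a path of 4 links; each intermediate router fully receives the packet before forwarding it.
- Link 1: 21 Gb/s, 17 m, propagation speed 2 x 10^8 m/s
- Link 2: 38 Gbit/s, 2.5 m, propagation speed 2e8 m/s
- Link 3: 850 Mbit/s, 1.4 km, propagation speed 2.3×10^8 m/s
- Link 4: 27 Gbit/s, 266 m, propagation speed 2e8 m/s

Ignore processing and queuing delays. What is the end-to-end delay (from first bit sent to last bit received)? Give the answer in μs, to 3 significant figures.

9.10 μs

L = 154 × 8 = 1232 bits.
Transmission delays (L/R per hop): 0.0586667, 0.0324211, 1.44941, 0.0456296 μs; sum = 1.58613 μs.
Propagation delays (d/s per hop): 0.085, 0.0125, 6.08696, 1.33 μs; sum = 7.51446 μs.
End-to-end = 9.10 μs.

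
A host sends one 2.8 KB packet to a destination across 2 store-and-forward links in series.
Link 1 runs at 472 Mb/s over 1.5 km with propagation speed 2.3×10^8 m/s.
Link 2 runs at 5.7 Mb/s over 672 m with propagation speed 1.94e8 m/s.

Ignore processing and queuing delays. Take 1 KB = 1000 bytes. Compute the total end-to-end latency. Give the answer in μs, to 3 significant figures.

3990 μs

L = 22400 bits.
Transmission delays (L/R per hop): 47.4576, 3929.82 μs; sum = 3977.28 μs.
Propagation delays (d/s per hop): 6.52174, 3.46392 μs; sum = 9.98566 μs.
End-to-end = 3990 μs.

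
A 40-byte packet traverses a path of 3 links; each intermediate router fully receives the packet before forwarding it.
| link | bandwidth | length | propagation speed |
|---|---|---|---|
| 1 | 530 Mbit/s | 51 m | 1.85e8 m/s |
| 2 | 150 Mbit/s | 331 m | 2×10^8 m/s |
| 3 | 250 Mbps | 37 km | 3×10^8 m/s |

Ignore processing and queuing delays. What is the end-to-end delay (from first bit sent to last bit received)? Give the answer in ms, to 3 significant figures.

L = 40 × 8 = 320 bits.
Transmission delays (L/R per hop): 0.000603774, 0.00213333, 0.00128 ms; sum = 0.00401711 ms.
Propagation delays (d/s per hop): 0.000275676, 0.001655, 0.123333 ms; sum = 0.125264 ms.
End-to-end = 0.129 ms.

0.129 ms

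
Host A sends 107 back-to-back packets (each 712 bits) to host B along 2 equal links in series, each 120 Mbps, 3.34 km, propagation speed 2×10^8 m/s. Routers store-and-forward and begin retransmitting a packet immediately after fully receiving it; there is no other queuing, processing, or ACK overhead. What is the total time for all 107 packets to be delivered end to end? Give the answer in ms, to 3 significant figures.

Per-hop transmission t_tx = L/R = 712/120000000 = 0.00593333 ms.
Per-hop propagation t_prop = 3340/200000000 = 0.0167 ms.
Pipeline fill: first packet needs 2·t_tx to clear all hops; remaining 106 packets each add one t_tx.
Total = (2+107-1)·t_tx + 2·t_prop = 108·0.00593333 + 2·0.0167 = 0.674 ms.

0.674 ms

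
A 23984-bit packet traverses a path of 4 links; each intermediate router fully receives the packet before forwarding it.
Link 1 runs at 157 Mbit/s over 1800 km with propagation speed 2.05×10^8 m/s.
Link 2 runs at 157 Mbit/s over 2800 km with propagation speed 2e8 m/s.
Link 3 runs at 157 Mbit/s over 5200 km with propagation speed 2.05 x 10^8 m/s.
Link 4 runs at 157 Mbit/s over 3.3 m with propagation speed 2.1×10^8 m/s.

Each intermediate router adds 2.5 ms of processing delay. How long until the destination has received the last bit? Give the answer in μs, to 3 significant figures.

56300 μs

Transmission delay per hop = L/R = 23984/157000000 = 152.764 μs; 4 hops → 611.057 μs.
Propagation delays (d/s per hop): 8780.49, 14000, 25365.9, 0.0157143 μs; sum = 48146.4 μs.
Processing at 3 router(s): 3 × 2.5 ms = 7500 μs.
End-to-end = 56300 μs.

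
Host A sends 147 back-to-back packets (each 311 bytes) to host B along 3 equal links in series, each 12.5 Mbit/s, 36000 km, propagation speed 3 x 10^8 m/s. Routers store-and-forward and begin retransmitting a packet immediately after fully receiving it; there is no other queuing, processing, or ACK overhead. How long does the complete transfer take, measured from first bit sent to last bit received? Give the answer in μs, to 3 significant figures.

Per-hop transmission t_tx = L/R = 2488/12500000 = 199.04 μs.
Per-hop propagation t_prop = 36000000/300000000 = 120000 μs.
Pipeline fill: first packet needs 3·t_tx to clear all hops; remaining 146 packets each add one t_tx.
Total = (3+147-1)·t_tx + 3·t_prop = 149·199.04 + 3·120000 = 390000 μs.

390000 μs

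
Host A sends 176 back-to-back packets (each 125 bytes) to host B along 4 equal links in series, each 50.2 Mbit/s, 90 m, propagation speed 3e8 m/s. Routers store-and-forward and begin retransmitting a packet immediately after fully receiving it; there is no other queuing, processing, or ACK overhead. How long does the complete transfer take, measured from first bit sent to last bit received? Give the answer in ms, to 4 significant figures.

3.567 ms

Per-hop transmission t_tx = L/R = 1000/50200000 = 0.0199203 ms.
Per-hop propagation t_prop = 90/300000000 = 0.0003 ms.
Pipeline fill: first packet needs 4·t_tx to clear all hops; remaining 175 packets each add one t_tx.
Total = (4+176-1)·t_tx + 4·t_prop = 179·0.0199203 + 4·0.0003 = 3.567 ms.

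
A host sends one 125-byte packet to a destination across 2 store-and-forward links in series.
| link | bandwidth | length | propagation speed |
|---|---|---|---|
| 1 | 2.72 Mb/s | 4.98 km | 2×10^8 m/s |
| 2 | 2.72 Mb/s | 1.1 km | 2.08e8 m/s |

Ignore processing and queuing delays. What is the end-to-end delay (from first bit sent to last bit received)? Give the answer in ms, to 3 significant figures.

L = 125 × 8 = 1000 bits.
Transmission delay per hop = L/R = 1000/2720000 = 0.367647 ms; 2 hops → 0.735294 ms.
Propagation delays (d/s per hop): 0.0249, 0.00528846 ms; sum = 0.0301885 ms.
End-to-end = 0.765 ms.

0.765 ms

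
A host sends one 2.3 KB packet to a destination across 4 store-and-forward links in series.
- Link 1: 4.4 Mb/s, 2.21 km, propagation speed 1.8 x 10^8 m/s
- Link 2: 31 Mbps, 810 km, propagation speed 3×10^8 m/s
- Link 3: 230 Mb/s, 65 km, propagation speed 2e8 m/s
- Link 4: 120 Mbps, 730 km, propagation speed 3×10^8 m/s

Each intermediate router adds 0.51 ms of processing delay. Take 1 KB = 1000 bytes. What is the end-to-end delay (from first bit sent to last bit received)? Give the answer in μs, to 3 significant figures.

L = 18400 bits.
Transmission delays (L/R per hop): 4181.82, 593.548, 80, 153.333 μs; sum = 5008.7 μs.
Propagation delays (d/s per hop): 12.2778, 2700, 325, 2433.33 μs; sum = 5470.61 μs.
Processing at 3 router(s): 3 × 0.51 ms = 1530 μs.
End-to-end = 12000 μs.

12000 μs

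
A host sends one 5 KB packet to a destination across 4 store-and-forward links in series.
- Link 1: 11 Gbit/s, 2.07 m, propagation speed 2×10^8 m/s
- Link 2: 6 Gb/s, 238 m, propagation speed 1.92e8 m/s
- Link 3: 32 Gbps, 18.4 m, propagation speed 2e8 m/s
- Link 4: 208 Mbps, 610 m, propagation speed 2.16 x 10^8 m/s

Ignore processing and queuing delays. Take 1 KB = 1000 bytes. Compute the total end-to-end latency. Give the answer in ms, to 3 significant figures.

L = 40000 bits.
Transmission delays (L/R per hop): 0.00363636, 0.00666667, 0.00125, 0.192308 ms; sum = 0.203861 ms.
Propagation delays (d/s per hop): 1.035e-05, 0.00123958, 9.2e-05, 0.00282407 ms; sum = 0.00416601 ms.
End-to-end = 0.208 ms.

0.208 ms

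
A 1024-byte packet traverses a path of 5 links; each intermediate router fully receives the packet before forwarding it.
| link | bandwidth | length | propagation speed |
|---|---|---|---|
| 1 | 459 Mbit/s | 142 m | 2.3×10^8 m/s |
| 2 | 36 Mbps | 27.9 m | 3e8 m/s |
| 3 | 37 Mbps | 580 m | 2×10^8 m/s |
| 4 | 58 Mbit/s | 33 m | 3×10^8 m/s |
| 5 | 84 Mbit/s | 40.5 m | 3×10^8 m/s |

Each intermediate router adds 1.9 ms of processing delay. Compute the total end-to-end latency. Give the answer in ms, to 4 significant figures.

8.309 ms

L = 1024 × 8 = 8192 bits.
Transmission delays (L/R per hop): 0.0178475, 0.227556, 0.221405, 0.141241, 0.0975238 ms; sum = 0.705574 ms.
Propagation delays (d/s per hop): 0.000617391, 9.3e-05, 0.0029, 0.00011, 0.000135 ms; sum = 0.00385539 ms.
Processing at 4 router(s): 4 × 1.9 ms = 7.6 ms.
End-to-end = 8.309 ms.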